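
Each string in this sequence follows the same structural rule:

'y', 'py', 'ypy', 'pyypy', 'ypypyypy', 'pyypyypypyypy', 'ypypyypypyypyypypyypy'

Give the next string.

pyypyypypyypyypypyypypyypyypypyypy

This is a Fibonacci-style word recurrence s(k) = s(k−2)·s(k−1): e.g. y·py = ypy.
The next term joins pyypyypypyypy and ypypyypypyypyypypyypy.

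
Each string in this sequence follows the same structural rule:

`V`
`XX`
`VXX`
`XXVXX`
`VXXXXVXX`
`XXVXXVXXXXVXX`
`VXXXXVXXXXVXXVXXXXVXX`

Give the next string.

Each term (from the third on) is the two preceding terms concatenated in order: term 3 = V·XX = VXX.
Continuing: XXVXXVXXXXVXX · VXXXXVXXXXVXXVXXXXVXX gives term 8.

XXVXXVXXXXVXXVXXXXVXXXXVXXVXXXXVXX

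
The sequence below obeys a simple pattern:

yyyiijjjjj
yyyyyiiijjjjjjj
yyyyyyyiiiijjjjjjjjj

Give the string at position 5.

yyyyyyyyyyyiiiiiijjjjjjjjjjjjj

The n-th term is 2n-1 y's then n i's then 2n+1 j's, where the shown terms are n = 2, 3, 4.
At n = 6 the blocks have lengths 11, 6, 13.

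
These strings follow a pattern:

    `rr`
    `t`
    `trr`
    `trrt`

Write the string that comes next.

From term 3 onward, concatenate the last term with the second-to-last: t·rr = trr, trr·t = trrt, …
The next term joins trrt and trr.

trrttrr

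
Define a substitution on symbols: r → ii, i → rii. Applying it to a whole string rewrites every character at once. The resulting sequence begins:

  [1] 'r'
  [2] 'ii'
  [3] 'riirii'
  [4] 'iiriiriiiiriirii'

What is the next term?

riiriiiiriiriiiiriiriiriiriiiiriiriiiiriirii

Applying the rule to each of the 16 symbols of iiriiriiiiriirii gives the pieces rii rii ii rii rii ii rii rii rii rii ii rii rii ii rii rii, which concatenate to the answer.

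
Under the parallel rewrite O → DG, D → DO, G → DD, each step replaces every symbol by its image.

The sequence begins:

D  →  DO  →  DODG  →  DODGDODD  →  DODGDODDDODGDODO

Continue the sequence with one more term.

DODGDODDDODGDODODODGDODDDODGDODG

φ(DODGDODDDODGDODO) expands symbol-by-symbol to DO DG DO DD DO DG DO DO DO DG DO DD DO DG DO DG; joining the 16 pieces gives the next term.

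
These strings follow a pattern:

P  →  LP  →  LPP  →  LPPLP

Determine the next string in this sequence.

LPPLPLPP

From term 3 onward, concatenate the last term with the second-to-last: LP·P = LPP, LPP·LP = LPPLP, …
The next term joins LPPLP and LPP.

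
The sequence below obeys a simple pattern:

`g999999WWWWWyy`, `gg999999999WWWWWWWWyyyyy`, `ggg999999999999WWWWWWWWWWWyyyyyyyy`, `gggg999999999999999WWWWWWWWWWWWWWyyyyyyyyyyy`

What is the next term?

Term n consists of n g's, followed by 3n+3 9's, followed by 3n+2 W's, followed by 3n-1 y's (n = 1, 2, …).
Setting n = 5 gives 5, 18, 17, 14 characters in each block.

ggggg999999999999999999WWWWWWWWWWWWWWWWWyyyyyyyyyyyyyy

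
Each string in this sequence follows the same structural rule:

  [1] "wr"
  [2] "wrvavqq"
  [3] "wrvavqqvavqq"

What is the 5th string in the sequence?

wrvavqqvavqqvavqqvavqq

Every step adds vavqq to the end: s(k+1) = s(k)·vavqq.
From wrvavqqvavqq, 2 further steps: wrvavqqvavqq → wrvavqqvavqqvavqq → (answer).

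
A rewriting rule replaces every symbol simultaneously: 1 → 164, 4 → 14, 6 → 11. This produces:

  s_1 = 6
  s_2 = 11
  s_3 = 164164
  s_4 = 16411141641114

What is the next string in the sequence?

Applying the rule to each of the 14 symbols of 16411141641114 gives the pieces 164 11 14 164 164 164 14 164 11 14 164 164 164 14, which concatenate to the answer.

164111416416416414164111416416416414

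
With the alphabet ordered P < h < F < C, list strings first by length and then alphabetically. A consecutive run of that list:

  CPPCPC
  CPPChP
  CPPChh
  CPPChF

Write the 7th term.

CPPCFh

Advancing 3 positions from CPPChF through CPPChF → CPPChC → CPPCFP reaches term 7.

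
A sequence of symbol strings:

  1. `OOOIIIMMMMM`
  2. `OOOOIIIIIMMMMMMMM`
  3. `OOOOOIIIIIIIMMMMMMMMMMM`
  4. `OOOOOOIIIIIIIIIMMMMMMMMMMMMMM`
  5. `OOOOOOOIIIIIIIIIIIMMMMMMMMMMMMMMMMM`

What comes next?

Each string has the form O^{n+2} I^{2n+1} M^{3n+2} (n = 1, 2, …).
At n = 6 the blocks have lengths 8, 13, 20.

OOOOOOOOIIIIIIIIIIIIIMMMMMMMMMMMMMMMMMMMM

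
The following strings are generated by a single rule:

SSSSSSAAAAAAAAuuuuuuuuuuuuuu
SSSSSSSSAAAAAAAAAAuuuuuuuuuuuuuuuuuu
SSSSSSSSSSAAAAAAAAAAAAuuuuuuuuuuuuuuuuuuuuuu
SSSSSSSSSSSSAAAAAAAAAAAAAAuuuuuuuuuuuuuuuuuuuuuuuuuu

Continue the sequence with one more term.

Each string has the form S^{2n} A^{2n+2} u^{4n+2}, where the shown terms are n = 3, 4, 5, 6.
Setting n = 7 gives 14, 16, 30 characters in each block.

SSSSSSSSSSSSSSAAAAAAAAAAAAAAAAuuuuuuuuuuuuuuuuuuuuuuuuuuuuuu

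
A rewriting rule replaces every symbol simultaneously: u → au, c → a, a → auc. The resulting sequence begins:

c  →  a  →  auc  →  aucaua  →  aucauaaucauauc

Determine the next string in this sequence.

aucauaaucauaucaucauaaucauaucaua

Applying the rule to each of the 14 symbols of aucauaaucauauc gives the pieces auc au a auc au auc auc au a auc au auc au a, which concatenate to the answer.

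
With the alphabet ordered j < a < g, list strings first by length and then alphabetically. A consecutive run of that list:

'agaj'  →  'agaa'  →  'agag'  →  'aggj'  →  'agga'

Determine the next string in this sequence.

The successor of agga increments the rightmost position that isn't already g and resets every position after it to j.

aggg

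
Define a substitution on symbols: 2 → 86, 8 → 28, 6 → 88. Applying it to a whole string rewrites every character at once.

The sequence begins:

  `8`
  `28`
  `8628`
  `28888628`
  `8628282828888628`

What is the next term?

φ(8628282828888628) expands symbol-by-symbol to 28 88 86 28 86 28 86 28 86 28 28 28 28 88 86 28; joining the 16 pieces gives the next term.

28888628862886288628282828888628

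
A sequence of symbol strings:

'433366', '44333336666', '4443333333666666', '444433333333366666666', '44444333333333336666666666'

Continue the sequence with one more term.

4444443333333333333666666666666

Term n consists of n 4's, followed by 2n+1 3's, followed by 2n 6's (n = 1, 2, …).
For the next term, n = 6, so the run lengths are 6, 13, 12.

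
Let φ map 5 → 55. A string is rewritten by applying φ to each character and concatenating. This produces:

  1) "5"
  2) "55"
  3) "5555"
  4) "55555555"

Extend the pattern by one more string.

Rewriting each symbol of 55555555: 5→55, 5→55, 5→55, 5→55, 5→55, 5→55, 5→55, 5→55, which concatenates to 55 55 55 55 55 55 55 55.

5555555555555555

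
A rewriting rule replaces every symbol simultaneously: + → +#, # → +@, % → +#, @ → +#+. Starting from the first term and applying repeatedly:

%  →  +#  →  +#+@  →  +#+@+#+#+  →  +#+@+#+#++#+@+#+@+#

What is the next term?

Replace each of the 19 characters of +#+@+#+#++#+@+#+@+# in place — +# +@ +# +#+ +# +@ +# +@ +# +# +@ +# +#+ +# +@ +# +#+ +# +@ — and concatenate.

+#+@+#+#++#+@+#+@+#+#+@+#+#++#+@+#+#++#+@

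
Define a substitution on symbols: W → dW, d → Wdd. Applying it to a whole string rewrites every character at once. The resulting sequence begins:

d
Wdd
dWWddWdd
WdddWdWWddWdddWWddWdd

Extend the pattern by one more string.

Rewriting the 21 symbols of WdddWdWWddWdddWWddWdd one by one yields dW Wdd Wdd Wdd dW Wdd dW dW Wdd Wdd dW Wdd Wdd Wdd dW dW Wdd Wdd dW Wdd Wdd; concatenated:

dWWddWddWdddWWdddWdWWddWdddWWddWddWdddWdWWddWdddWWddWdd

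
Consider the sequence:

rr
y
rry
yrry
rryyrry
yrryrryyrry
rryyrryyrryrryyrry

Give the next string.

yrryrryyrryrryyrryyrryrryyrry

This is a Fibonacci-style word recurrence s(k) = s(k−2)·s(k−1): e.g. rr·y = rry.
The next term joins yrryrryyrry and rryyrryyrryrryyrry.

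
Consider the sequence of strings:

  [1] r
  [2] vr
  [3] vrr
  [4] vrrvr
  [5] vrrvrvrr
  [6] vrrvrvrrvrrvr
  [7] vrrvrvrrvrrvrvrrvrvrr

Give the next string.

vrrvrvrrvrrvrvrrvrvrrvrrvrvrrvrrvr

Each term (from the third on) is the previous term followed by the one before it: term 3 = vr·r = vrr.
Continuing: vrrvrvrrvrrvrvrrvrvrr · vrrvrvrrvrrvr gives term 8.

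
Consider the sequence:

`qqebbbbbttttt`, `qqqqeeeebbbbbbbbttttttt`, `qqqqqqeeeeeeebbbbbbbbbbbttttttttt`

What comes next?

Reading off run lengths: q runs 2, 4, 6; e runs 1, 4, 7; b runs 5, 8, 11; t runs 5, 7, 9 — each is linear in n (n = 1, 2, …).
For the next term, n = 4, so the run lengths are 8, 10, 14, 11.

qqqqqqqqeeeeeeeeeebbbbbbbbbbbbbbttttttttttt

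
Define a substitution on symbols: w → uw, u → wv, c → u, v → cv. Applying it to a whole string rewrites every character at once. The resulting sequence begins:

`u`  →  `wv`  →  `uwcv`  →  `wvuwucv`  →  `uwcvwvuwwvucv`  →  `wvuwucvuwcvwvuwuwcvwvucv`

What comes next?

Replace each of the 24 characters of wvuwucvuwcvwvuwuwcvwvucv in place — uw cv wv uw wv u cv wv uw u cv uw cv wv uw wv uw u cv uw cv wv u cv — and concatenate.

uwcvwvuwwvucvwvuwucvuwcvwvuwwvuwucvuwcvwvucv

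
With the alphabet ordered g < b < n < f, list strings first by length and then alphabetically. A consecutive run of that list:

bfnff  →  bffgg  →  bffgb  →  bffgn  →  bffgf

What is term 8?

bffbn

Stepping forward 3 times from bffgf: bffgf → bffbg → bffbb, then the target.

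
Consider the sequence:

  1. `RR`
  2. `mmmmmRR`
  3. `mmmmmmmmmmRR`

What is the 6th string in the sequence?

The strings grow by a fixed prefix mmmmm each time.
From mmmmmmmmmmRR, 3 further steps: mmmmmmmmmmRR → mmmmmmmmmmmmmmmRR → mmmmmmmmmmmmmmmmmmmmRR → (answer).

mmmmmmmmmmmmmmmmmmmmmmmmmRR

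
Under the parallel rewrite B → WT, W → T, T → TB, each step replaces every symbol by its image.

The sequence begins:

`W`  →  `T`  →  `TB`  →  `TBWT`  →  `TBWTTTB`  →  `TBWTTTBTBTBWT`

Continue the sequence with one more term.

Rewriting the 13 symbols of TBWTTTBTBTBWT one by one yields TB WT T TB TB TB WT TB WT TB WT T TB; concatenated:

TBWTTTBTBTBWTTBWTTBWTTTB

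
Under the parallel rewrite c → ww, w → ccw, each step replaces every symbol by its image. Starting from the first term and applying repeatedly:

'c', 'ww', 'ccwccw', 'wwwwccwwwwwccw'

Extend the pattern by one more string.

Rewriting the 14 symbols of wwwwccwwwwwccw one by one yields ccw ccw ccw ccw ww ww ccw ccw ccw ccw ccw ww ww ccw; concatenated:

ccwccwccwccwwwwwccwccwccwccwccwwwwwccw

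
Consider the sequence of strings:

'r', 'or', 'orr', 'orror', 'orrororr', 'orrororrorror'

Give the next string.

From term 3 onward, concatenate the last term with the second-to-last: or·r = orr, orr·or = orror, …
Continuing: orrororrorror · orrororr gives term 7.

orrororrorrororrororr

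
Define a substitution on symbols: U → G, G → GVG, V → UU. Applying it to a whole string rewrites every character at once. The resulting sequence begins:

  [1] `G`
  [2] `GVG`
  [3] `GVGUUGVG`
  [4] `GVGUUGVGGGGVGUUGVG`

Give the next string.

GVGUUGVGGGGVGUUGVGGVGGVGGVGUUGVGGGGVGUUGVG

Applying the rule to each of the 18 symbols of GVGUUGVGGGGVGUUGVG gives the pieces GVG UU GVG G G GVG UU GVG GVG GVG GVG UU GVG G G GVG UU GVG, which concatenate to the answer.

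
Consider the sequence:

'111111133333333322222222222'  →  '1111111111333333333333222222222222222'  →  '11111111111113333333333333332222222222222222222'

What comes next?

111111111111111133333333333333333322222222222222222222222

Reading off run lengths: 1 runs 7, 10, 13; 3 runs 9, 12, 15; 2 runs 11, 15, 19 — each is linear in n, where the shown terms are n = 3, 4, 5.
At n = 6 the blocks have lengths 16, 18, 23.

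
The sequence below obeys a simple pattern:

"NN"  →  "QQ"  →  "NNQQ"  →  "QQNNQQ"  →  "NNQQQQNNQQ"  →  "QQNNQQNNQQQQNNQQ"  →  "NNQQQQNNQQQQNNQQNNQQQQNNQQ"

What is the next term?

From term 3 onward, concatenate the second-to-last term with the last: NN·QQ = NNQQ, QQ·NNQQ = QQNNQQ, …
The next term joins QQNNQQNNQQQQNNQQ and NNQQQQNNQQQQNNQQNNQQQQNNQQ.

QQNNQQNNQQQQNNQQNNQQQQNNQQQQNNQQNNQQQQNNQQ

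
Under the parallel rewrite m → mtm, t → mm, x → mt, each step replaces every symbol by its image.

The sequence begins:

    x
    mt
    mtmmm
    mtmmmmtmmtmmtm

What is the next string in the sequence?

Replace each of the 14 characters of mtmmmmtmmtmmtm in place — mtm mm mtm mtm mtm mtm mm mtm mtm mm mtm mtm mm mtm — and concatenate.

mtmmmmtmmtmmtmmtmmmmtmmtmmmmtmmtmmmmtm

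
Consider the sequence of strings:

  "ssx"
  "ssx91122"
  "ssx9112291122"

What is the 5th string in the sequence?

ssx91122911229112291122

The strings grow by a fixed suffix 91122 each time.
From ssx9112291122, 2 further steps: ssx9112291122 → ssx911229112291122 → (answer).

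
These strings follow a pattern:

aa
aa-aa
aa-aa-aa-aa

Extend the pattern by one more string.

Every step duplicates the string with '-' between the halves.
One more doubling of aa-aa-aa-aa gives the answer.

aa-aa-aa-aa-aa-aa-aa-aa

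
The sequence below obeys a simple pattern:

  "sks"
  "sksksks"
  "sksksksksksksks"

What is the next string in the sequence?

sksksksksksksksksksksksksksksks

Each string is two copies of the previous one joined by 'k'.
One more doubling of sksksksksksksks gives the answer.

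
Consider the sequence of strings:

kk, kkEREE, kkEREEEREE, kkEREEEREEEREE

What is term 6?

kkEREEEREEEREEEREEEREE

The strings grow by a fixed suffix EREE each time.
From kkEREEEREEEREE, 2 further steps: kkEREEEREEEREE → kkEREEEREEEREEEREE → (answer).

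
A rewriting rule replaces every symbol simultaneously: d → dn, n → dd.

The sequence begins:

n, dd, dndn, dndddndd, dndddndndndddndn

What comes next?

Rewriting the 16 symbols of dndddndndndddndn one by one yields dn dd dn dn dn dd dn dd dn dd dn dn dn dd dn dd; concatenated:

dndddndndndddndddndddndndndddndd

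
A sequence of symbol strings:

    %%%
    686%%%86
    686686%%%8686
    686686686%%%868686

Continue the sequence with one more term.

686686686686%%%86868686

Each term wraps the previous one in 686 on the left and 86 on the right.
One more step from 686686686%%%868686 gives the answer.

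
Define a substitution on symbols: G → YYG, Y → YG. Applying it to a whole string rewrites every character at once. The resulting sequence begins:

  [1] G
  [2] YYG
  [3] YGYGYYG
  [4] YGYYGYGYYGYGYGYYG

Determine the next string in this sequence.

Rewriting the 17 symbols of YGYYGYGYYGYGYGYYG one by one yields YG YYG YG YG YYG YG YYG YG YG YYG YG YYG YG YYG YG YG YYG; concatenated:

YGYYGYGYGYYGYGYYGYGYGYYGYGYYGYGYYGYGYGYYG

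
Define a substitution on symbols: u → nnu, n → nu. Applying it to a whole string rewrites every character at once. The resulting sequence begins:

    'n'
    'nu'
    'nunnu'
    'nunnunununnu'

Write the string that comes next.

nunnunununnununnununnunununnu

Expanding nunnunununnu: n→nu, u→nnu, n→nu, n→nu, u→nnu, n→nu, u→nnu, n→nu, u→nnu, n→nu, n→nu, u→nnu. Concatenated: nu nnu nu nu nnu nu nnu nu nnu nu nu nnu.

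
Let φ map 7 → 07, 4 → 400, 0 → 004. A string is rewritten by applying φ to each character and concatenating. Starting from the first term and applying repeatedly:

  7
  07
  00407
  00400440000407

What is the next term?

Rewriting the 14 symbols of 00400440000407 one by one yields 004 004 400 004 004 400 400 004 004 004 004 400 004 07; concatenated:

00400440000400440040000400400400440000407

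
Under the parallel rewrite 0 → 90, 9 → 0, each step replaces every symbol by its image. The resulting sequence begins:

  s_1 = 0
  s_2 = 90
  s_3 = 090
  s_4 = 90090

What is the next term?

09090090

Rewriting each symbol of 90090: 9→0, 0→90, 0→90, 9→0, 0→90, which concatenates to 0 90 90 0 90.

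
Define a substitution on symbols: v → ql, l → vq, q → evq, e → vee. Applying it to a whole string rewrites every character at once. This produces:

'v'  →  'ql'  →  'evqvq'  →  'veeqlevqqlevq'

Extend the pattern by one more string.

Rewriting the 13 symbols of veeqlevqqlevq one by one yields ql vee vee evq vq vee ql evq evq vq vee ql evq; concatenated:

qlveeveeevqvqveeqlevqevqvqveeqlevq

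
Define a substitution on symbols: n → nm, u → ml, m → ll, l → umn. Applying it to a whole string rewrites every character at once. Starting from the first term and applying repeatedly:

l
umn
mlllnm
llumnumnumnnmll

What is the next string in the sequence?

Rewriting the 15 symbols of llumnumnumnnmll one by one yields umn umn ml ll nm ml ll nm ml ll nm nm ll umn umn; concatenated:

umnumnmlllnmmlllnmmlllnmnmllumnumn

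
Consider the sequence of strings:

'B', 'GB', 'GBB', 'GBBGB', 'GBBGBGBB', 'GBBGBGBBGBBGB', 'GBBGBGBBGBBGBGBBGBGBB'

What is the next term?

GBBGBGBBGBBGBGBBGBGBBGBBGBGBBGBBGB

From term 3 onward, concatenate the last term with the second-to-last: GB·B = GBB, GBB·GB = GBBGB, …
Continuing: GBBGBGBBGBBGBGBBGBGBB · GBBGBGBBGBBGB gives term 8.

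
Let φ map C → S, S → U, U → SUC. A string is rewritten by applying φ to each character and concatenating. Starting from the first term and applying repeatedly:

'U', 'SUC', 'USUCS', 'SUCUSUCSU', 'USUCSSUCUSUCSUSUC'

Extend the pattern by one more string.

SUCUSUCSUUSUCSSUCUSUCSUSUCUSUCS

φ(USUCSSUCUSUCSUSUC) expands symbol-by-symbol to SUC U SUC S U U SUC S SUC U SUC S U SUC U SUC S; joining the 17 pieces gives the next term.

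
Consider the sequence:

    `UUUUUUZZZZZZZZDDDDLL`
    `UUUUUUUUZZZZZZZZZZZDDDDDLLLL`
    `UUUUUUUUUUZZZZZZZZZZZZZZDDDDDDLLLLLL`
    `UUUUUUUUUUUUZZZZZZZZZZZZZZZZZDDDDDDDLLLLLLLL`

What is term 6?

Each string has the form U^{2n+2} Z^{3n+2} D^{n+2} L^{2n-2}, where the shown terms are n = 2, 3, 4, 5.
Setting n = 7 gives 16, 23, 9, 12 characters in each block.

UUUUUUUUUUUUUUUUZZZZZZZZZZZZZZZZZZZZZZZDDDDDDDDDLLLLLLLLLLLL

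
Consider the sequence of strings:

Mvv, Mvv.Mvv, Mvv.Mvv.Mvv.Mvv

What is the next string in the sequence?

Mvv.Mvv.Mvv.Mvv.Mvv.Mvv.Mvv.Mvv

s(k+1) = s(k)·.·s(k) — each term doubles the last with '.' between the halves.
So the next term is two copies of Mvv.Mvv.Mvv.Mvv with '.' between the halves.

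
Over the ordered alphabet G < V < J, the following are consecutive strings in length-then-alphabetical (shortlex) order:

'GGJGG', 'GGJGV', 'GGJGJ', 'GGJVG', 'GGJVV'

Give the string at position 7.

Advancing 2 positions from GGJVV through GGJVV → GGJVJ reaches term 7.

GGJJG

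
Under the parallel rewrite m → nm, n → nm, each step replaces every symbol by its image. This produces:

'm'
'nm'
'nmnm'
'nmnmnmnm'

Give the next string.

Expanding nmnmnmnm: n→nm, m→nm, n→nm, m→nm, n→nm, m→nm, n→nm, m→nm. Concatenated: nm nm nm nm nm nm nm nm.

nmnmnmnmnmnmnmnm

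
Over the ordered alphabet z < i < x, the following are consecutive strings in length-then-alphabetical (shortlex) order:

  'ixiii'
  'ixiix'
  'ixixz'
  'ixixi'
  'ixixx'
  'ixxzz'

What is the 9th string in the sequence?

Advancing 3 positions from ixxzz through ixxzz → ixxzi → ixxzx reaches term 9.

ixxiz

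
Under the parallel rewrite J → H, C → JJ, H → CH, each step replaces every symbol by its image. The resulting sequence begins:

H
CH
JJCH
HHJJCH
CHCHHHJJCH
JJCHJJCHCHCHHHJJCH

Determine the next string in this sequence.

HHJJCHHHJJCHJJCHJJCHCHCHHHJJCH

φ(JJCHJJCHCHCHHHJJCH) expands symbol-by-symbol to H H JJ CH H H JJ CH JJ CH JJ CH CH CH H H JJ CH; joining the 18 pieces gives the next term.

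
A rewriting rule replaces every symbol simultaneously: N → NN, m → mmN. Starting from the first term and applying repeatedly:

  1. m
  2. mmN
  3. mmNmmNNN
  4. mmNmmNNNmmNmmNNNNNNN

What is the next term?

φ(mmNmmNNNmmNmmNNNNNNN) expands symbol-by-symbol to mmN mmN NN mmN mmN NN NN NN mmN mmN NN mmN mmN NN NN NN NN NN NN NN; joining the 20 pieces gives the next term.

mmNmmNNNmmNmmNNNNNNNmmNmmNNNmmNmmNNNNNNNNNNNNNNN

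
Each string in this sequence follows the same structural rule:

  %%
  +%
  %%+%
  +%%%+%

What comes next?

From term 3 onward, concatenate the second-to-last term with the last: %%·+% = %%+%, +%·%%+% = +%%%+%, …
So term 5 is %%+%·+%%%+%.

%%+%+%%%+%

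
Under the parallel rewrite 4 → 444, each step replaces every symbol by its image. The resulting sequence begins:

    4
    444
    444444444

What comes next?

Apply φ to 444444444 symbol by symbol: 4→444, 4→444, 4→444, 4→444, 4→444, 4→444, 4→444, 4→444, 4→444; joined: 444 444 444 444 444 444 444 444 444.

444444444444444444444444444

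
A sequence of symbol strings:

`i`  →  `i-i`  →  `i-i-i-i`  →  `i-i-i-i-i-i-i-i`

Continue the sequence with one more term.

Each string is two copies of the previous one joined by '-'.
One more doubling of i-i-i-i-i-i-i-i gives the answer.

i-i-i-i-i-i-i-i-i-i-i-i-i-i-i-i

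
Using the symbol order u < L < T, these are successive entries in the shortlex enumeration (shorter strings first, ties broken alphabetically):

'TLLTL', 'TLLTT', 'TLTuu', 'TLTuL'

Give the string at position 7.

TLTLL

Advancing 3 positions from TLTuL through TLTuL → TLTuT → TLTLu reaches term 7.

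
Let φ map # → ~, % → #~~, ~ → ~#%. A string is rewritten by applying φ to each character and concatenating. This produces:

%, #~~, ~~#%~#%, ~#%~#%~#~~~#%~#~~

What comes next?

Rewriting the 17 symbols of ~#%~#%~#~~~#%~#~~ one by one yields ~#% ~ #~~ ~#% ~ #~~ ~#% ~ ~#% ~#% ~#% ~ #~~ ~#% ~ ~#% ~#%; concatenated:

~#%~#~~~#%~#~~~#%~~#%~#%~#%~#~~~#%~~#%~#%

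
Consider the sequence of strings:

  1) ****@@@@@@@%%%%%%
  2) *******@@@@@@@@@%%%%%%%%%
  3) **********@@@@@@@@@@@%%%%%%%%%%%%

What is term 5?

****************@@@@@@@@@@@@@@@%%%%%%%%%%%%%%%%%%

Each string has the form *^{3n-2} @^{2n+3} %^{3n}, where the shown terms are n = 2, 3, 4.
Setting n = 6 gives 16, 15, 18 characters in each block.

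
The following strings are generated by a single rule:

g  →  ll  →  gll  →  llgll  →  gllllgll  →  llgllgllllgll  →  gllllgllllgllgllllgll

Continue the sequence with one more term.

llgllgllllgllgllllgllllgllgllllgll

Each term (from the third on) is the two preceding terms concatenated in order: term 3 = g·ll = gll.
Continuing: llgllgllllgll · gllllgllllgllgllllgll gives term 8.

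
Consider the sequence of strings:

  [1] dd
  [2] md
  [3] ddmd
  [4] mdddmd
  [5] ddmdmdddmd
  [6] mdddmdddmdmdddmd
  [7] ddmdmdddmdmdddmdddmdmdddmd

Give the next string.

This is a Fibonacci-style word recurrence s(k) = s(k−2)·s(k−1): e.g. dd·md = ddmd.
Continuing: mdddmdddmdmdddmd · ddmdmdddmdmdddmdddmdmdddmd gives term 8.

mdddmdddmdmdddmdddmdmdddmdmdddmdddmdmdddmd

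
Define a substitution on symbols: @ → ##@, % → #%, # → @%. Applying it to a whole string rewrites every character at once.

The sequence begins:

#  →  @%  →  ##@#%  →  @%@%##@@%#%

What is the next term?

##@#%##@#%@%@%##@##@#%@%#%

Rewriting each symbol of @%@%##@@%#%: @→##@, %→#%, @→##@, %→#%, #→@%, #→@%, @→##@, @→##@, %→#%, #→@%, %→#%, which concatenates to ##@ #% ##@ #% @% @% ##@ ##@ #% @% #%.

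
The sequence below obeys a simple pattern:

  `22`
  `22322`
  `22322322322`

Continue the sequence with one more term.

s(k+1) = s(k)·3·s(k) — each term doubles the last with '3' between the halves.
One more doubling of 22322322322 gives the answer.

22322322322322322322322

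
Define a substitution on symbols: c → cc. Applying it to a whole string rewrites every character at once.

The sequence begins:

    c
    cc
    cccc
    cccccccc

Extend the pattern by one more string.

cccccccccccccccc

Expanding cccccccc: c→cc, c→cc, c→cc, c→cc, c→cc, c→cc, c→cc, c→cc. Concatenated: cc cc cc cc cc cc cc cc.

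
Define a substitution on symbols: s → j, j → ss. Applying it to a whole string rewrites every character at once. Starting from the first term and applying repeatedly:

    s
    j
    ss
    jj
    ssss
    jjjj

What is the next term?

ssssssss

Rewriting each symbol of jjjj: j→ss, j→ss, j→ss, j→ss, which concatenates to ss ss ss ss.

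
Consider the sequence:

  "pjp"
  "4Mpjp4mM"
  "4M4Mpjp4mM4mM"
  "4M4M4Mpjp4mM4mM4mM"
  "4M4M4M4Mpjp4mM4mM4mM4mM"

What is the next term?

s(k+1) = 4M·s(k)·4mM, so each term gains 4M as a prefix and 4mM as a suffix.
Applying this once more to 4M4M4M4Mpjp4mM4mM4mM4mM:

4M4M4M4M4Mpjp4mM4mM4mM4mM4mM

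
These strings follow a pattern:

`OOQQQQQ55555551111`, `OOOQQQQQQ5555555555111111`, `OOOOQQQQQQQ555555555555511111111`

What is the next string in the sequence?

OOOOOQQQQQQQQ55555555555555551111111111

Each string has the form O^{n} Q^{n+3} 5^{3n+1} 1^{2n}, where the shown terms are n = 2, 3, 4.
Setting n = 5 gives 5, 8, 16, 10 characters in each block.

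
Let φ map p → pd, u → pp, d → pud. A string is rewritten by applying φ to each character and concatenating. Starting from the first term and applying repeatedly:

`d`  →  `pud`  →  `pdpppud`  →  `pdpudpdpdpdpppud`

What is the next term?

pdpudpdpppudpdpudpdpudpdpudpdpdpdpppud

Applying the rule to each of the 16 symbols of pdpudpdpdpdpppud gives the pieces pd pud pd pp pud pd pud pd pud pd pud pd pd pd pp pud, which concatenate to the answer.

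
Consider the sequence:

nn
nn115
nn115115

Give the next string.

The strings grow by a fixed suffix 115 each time.
One more step from nn115115 gives the answer.

nn115115115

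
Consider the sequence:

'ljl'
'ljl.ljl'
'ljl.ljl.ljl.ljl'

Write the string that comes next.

ljl.ljl.ljl.ljl.ljl.ljl.ljl.ljl

s(k+1) = s(k)·.·s(k) — each term doubles the last with '.' between the halves.
One more doubling of ljl.ljl.ljl.ljl gives the answer.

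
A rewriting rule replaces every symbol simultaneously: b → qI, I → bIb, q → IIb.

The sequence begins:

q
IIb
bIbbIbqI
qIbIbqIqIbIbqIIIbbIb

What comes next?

IIbbIbqIbIbqIIIbbIbIIbbIbqIbIbqIIIbbIbbIbbIbqIqIbIbqI

φ(qIbIbqIqIbIbqIIIbbIb) expands symbol-by-symbol to IIb bIb qI bIb qI IIb bIb IIb bIb qI bIb qI IIb bIb bIb bIb qI qI bIb qI; joining the 20 pieces gives the next term.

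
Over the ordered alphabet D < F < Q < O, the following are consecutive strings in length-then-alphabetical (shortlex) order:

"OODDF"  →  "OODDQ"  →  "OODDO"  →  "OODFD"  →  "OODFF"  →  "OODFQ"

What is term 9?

Stepping forward 3 times from OODFQ: OODFQ → OODFO → OODQD, then the target.

OODQF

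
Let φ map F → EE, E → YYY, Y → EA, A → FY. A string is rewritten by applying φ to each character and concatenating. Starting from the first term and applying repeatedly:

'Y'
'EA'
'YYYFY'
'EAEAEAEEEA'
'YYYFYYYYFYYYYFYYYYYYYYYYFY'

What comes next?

Applying the rule to each of the 26 symbols of YYYFYYYYFYYYYFYYYYYYYYYYFY gives the pieces EA EA EA EE EA EA EA EA EE EA EA EA EA EE EA EA EA EA EA EA EA EA EA EA EE EA, which concatenate to the answer.

EAEAEAEEEAEAEAEAEEEAEAEAEAEEEAEAEAEAEAEAEAEAEAEAEEEA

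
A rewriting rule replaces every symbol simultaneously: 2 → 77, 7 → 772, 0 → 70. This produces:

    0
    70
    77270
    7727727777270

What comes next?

φ(7727727777270) expands symbol-by-symbol to 772 772 77 772 772 77 772 772 772 772 77 772 70; joining the 13 pieces gives the next term.

77277277772772777727727727727777270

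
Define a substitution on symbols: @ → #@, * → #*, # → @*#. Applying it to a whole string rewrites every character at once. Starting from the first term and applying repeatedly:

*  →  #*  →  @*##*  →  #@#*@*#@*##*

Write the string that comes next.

Expanding #@#*@*#@*##*: #→@*#, @→#@, #→@*#, *→#*, @→#@, *→#*, #→@*#, @→#@, *→#*, #→@*#, #→@*#, *→#*. Concatenated: @*# #@ @*# #* #@ #* @*# #@ #* @*# @*# #*.

@*##@@*##*#@#*@*##@#*@*#@*##*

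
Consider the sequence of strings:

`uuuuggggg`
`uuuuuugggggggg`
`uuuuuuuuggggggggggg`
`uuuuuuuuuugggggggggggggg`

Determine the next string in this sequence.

uuuuuuuuuuuuggggggggggggggggg

Each string has the form u^{2n} g^{3n-1}, where the shown terms are n = 2, 3, 4, 5.
Setting n = 6 gives 12, 17 characters in each block.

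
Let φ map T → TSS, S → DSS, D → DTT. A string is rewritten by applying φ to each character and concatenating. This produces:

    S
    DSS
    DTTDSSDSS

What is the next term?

DTTTSSTSSDTTDSSDSSDTTDSSDSS

Expanding DTTDSSDSS: D→DTT, T→TSS, T→TSS, D→DTT, S→DSS, S→DSS, D→DTT, S→DSS, S→DSS. Concatenated: DTT TSS TSS DTT DSS DSS DTT DSS DSS.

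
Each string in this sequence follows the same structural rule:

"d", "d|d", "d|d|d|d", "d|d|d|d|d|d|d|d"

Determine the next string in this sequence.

Each string is two copies of the previous one joined by '|'.
Doubling d|d|d|d|d|d|d|d with '|' between the halves:

d|d|d|d|d|d|d|d|d|d|d|d|d|d|d|d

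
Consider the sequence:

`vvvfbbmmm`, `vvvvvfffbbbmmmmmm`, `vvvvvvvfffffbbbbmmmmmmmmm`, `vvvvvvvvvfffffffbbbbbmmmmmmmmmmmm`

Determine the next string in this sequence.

Term n consists of 2n+1 v's, followed by 2n-1 f's, followed by n+1 b's, followed by 3n m's (n = 1, 2, …).
Setting n = 5 gives 11, 9, 6, 15 characters in each block.

vvvvvvvvvvvfffffffffbbbbbbmmmmmmmmmmmmmmm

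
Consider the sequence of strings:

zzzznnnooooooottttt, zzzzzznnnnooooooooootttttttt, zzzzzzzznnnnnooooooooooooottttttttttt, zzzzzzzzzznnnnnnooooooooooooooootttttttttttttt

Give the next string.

zzzzzzzzzzzznnnnnnnooooooooooooooooooottttttttttttttttt

Reading off run lengths: z runs 4, 6, 8, 10; n runs 3, 4, 5, 6; o runs 7, 10, 13, 16; t runs 5, 8, 11, 14 — each is linear in n, where the shown terms are n = 2, 3, 4, 5.
At n = 6 the blocks have lengths 12, 7, 19, 17.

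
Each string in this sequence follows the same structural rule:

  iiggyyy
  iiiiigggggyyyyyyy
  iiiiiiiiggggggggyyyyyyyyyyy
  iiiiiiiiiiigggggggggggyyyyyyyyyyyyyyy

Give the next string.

Reading off run lengths: i runs 2, 5, 8, 11; g runs 2, 5, 8, 11; y runs 3, 7, 11, 15 — each is linear in n (n = 1, 2, …).
At n = 5 the blocks have lengths 14, 14, 19.

iiiiiiiiiiiiiiggggggggggggggyyyyyyyyyyyyyyyyyyy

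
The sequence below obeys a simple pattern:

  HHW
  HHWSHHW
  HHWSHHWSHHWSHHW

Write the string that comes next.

HHWSHHWSHHWSHHWSHHWSHHWSHHWSHHW

Each string is two copies of the previous one joined by 'S'.
One more doubling of HHWSHHWSHHWSHHW gives the answer.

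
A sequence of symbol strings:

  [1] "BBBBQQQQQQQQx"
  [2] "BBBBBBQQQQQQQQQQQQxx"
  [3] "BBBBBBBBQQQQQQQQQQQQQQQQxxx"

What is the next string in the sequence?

Each string has the form B^{2n} Q^{4n} x^{n-1}, where the shown terms are n = 2, 3, 4.
At n = 5 the blocks have lengths 10, 20, 4.

BBBBBBBBBBQQQQQQQQQQQQQQQQQQQQxxxx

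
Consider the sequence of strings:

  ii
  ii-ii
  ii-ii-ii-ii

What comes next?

ii-ii-ii-ii-ii-ii-ii-ii

Each string is two copies of the previous one joined by '-'.
One more doubling of ii-ii-ii-ii gives the answer.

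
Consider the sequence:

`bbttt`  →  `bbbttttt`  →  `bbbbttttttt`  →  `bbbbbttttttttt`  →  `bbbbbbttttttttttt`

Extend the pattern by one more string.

bbbbbbbttttttttttttt

Each string has the form b^{n+1} t^{2n+1} (n = 1, 2, …).
For the next term, n = 6, so the run lengths are 7, 13.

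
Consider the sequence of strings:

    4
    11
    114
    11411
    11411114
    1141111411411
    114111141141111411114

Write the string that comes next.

1141111411411114111141141111411411

Each term (from the third on) is the previous term followed by the one before it: term 3 = 11·4 = 114.
The next term joins 114111141141111411114 and 1141111411411.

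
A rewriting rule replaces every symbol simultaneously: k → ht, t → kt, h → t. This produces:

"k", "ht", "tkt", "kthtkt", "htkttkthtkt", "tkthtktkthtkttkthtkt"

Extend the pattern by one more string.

Rewriting the 20 symbols of tkthtktkthtkttkthtkt one by one yields kt ht kt t kt ht kt ht kt t kt ht kt kt ht kt t kt ht kt; concatenated:

kthtkttkthtkthtkttkthtktkthtkttkthtkt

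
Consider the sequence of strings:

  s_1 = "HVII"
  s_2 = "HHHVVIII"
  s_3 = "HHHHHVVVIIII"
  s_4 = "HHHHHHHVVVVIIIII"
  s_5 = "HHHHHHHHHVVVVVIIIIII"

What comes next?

The n-th term is 2n-1 H's then n V's then n+1 I's (n = 1, 2, …).
For the next term, n = 6, so the run lengths are 11, 6, 7.

HHHHHHHHHHHVVVVVVIIIIIII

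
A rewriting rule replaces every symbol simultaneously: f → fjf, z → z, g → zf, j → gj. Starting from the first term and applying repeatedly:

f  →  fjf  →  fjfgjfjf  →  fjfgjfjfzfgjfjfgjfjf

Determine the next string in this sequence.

Rewriting the 20 symbols of fjfgjfjfzfgjfjfgjfjf one by one yields fjf gj fjf zf gj fjf gj fjf z fjf zf gj fjf gj fjf zf gj fjf gj fjf; concatenated:

fjfgjfjfzfgjfjfgjfjfzfjfzfgjfjfgjfjfzfgjfjfgjfjf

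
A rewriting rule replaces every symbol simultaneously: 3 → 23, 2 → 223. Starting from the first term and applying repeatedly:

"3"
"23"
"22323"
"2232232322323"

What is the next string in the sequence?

Replace each of the 13 characters of 2232232322323 in place — 223 223 23 223 223 23 223 23 223 223 23 223 23 — and concatenate.

2232232322322323223232232232322323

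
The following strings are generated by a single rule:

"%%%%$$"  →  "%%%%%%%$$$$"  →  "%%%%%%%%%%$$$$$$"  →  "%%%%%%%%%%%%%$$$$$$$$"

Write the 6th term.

%%%%%%%%%%%%%%%%%%%$$$$$$$$$$$$

The n-th term is 3n+1 %'s then 2n $'s (n = 1, 2, …).
For term 6, n = 6, so the run lengths are 19, 12.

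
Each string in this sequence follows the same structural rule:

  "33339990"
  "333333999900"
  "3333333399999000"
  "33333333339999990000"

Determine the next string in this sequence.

Reading off run lengths: 3 runs 4, 6, 8, 10; 9 runs 3, 4, 5, 6; 0 runs 1, 2, 3, 4 — each is linear in n, where the shown terms are n = 2, 3, 4, 5.
For the next term, n = 6, so the run lengths are 12, 7, 5.

333333333333999999900000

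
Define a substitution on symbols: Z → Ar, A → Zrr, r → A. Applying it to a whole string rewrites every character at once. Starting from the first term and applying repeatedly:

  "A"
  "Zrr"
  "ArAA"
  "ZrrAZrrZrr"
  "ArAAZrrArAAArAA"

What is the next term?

ZrrAZrrZrrArAAZrrAZrrZrrZrrAZrrZrr

Applying the rule to each of the 15 symbols of ArAAZrrArAAArAA gives the pieces Zrr A Zrr Zrr Ar A A Zrr A Zrr Zrr Zrr A Zrr Zrr, which concatenate to the answer.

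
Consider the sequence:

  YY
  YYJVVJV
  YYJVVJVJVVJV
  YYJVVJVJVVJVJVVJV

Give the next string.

YYJVVJVJVVJVJVVJVJVVJV

Every step adds JVVJV to the end: s(k+1) = s(k)·JVVJV.
So the next term is YYJVVJVJVVJVJVVJV·JVVJV.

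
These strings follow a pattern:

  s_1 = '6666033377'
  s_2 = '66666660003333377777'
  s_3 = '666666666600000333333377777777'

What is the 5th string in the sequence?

Term n consists of 3n+1 6's, followed by 2n-1 0's, followed by 2n+1 3's, followed by 3n-1 7's (n = 1, 2, …).
At n = 5 the blocks have lengths 16, 9, 11, 14.

66666666666666660000000003333333333377777777777777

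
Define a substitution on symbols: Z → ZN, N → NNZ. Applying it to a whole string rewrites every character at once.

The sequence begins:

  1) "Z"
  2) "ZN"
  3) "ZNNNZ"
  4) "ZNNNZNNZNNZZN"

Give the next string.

Rewriting the 13 symbols of ZNNNZNNZNNZZN one by one yields ZN NNZ NNZ NNZ ZN NNZ NNZ ZN NNZ NNZ ZN ZN NNZ; concatenated:

ZNNNZNNZNNZZNNNZNNZZNNNZNNZZNZNNNZ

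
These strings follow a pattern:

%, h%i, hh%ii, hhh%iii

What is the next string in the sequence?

Each term wraps the previous one in h on the left and i on the right.
So the next term is h·hhh%iii·i.

hhhh%iiii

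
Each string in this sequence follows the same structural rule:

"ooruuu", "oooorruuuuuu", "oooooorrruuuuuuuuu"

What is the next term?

oooooooorrrruuuuuuuuuuuu

Term n consists of 2n o's, followed by n r's, followed by 3n u's (n = 1, 2, …).
At n = 4 the blocks have lengths 8, 4, 12.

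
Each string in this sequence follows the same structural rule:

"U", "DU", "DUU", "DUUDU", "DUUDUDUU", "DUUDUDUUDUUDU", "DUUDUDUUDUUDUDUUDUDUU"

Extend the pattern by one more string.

DUUDUDUUDUUDUDUUDUDUUDUUDUDUUDUUDU

This is a Fibonacci-style word recurrence s(k) = s(k−1)·s(k−2): e.g. DU·U = DUU.
Continuing: DUUDUDUUDUUDUDUUDUDUU · DUUDUDUUDUUDU gives term 8.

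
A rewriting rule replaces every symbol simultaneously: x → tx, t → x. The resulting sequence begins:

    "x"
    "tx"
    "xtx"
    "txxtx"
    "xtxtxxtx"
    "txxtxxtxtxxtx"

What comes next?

Rewriting the 13 symbols of txxtxxtxtxxtx one by one yields x tx tx x tx tx x tx x tx tx x tx; concatenated:

xtxtxxtxtxxtxxtxtxxtx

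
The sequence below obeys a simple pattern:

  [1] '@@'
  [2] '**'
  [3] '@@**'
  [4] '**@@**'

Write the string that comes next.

@@****@@**

Each term (from the third on) is the two preceding terms concatenated in order: term 3 = @@·** = @@**.
Continuing: @@** · **@@** gives term 5.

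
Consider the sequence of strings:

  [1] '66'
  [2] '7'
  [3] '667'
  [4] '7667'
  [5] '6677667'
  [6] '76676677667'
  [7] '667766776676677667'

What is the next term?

Each term (from the third on) is the two preceding terms concatenated in order: term 3 = 66·7 = 667.
Continuing: 76676677667 · 667766776676677667 gives term 8.

76676677667667766776676677667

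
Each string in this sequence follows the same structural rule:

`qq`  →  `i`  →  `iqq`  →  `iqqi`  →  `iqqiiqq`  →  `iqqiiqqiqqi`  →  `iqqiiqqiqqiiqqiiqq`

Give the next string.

From term 3 onward, concatenate the last term with the second-to-last: i·qq = iqq, iqq·i = iqqi, …
Continuing: iqqiiqqiqqiiqqiiqq · iqqiiqqiqqi gives term 8.

iqqiiqqiqqiiqqiiqqiqqiiqqiqqi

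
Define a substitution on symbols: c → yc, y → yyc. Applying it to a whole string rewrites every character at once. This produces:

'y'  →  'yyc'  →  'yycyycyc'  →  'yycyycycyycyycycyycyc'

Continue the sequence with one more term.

Rewriting the 21 symbols of yycyycycyycyycycyycyc one by one yields yyc yyc yc yyc yyc yc yyc yc yyc yyc yc yyc yyc yc yyc yc yyc yyc yc yyc yc; concatenated:

yycyycycyycyycycyycycyycyycycyycyycycyycycyycyycycyycyc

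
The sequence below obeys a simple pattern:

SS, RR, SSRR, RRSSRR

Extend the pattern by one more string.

From term 3 onward, concatenate the second-to-last term with the last: SS·RR = SSRR, RR·SSRR = RRSSRR, …
Continuing: SSRR · RRSSRR gives term 5.

SSRRRRSSRR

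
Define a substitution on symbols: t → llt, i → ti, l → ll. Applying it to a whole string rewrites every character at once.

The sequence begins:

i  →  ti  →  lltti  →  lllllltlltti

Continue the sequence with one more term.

lllllllllllllltlllllltlltti

Rewriting each symbol of lllllltlltti: l→ll, l→ll, l→ll, l→ll, l→ll, l→ll, t→llt, l→ll, l→ll, t→llt, t→llt, i→ti, which concatenates to ll ll ll ll ll ll llt ll ll llt llt ti.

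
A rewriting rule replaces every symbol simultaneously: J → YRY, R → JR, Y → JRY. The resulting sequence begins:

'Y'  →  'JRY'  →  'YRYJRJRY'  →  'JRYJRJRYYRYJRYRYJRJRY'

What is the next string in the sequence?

Rewriting the 21 symbols of JRYJRJRYYRYJRYRYJRJRY one by one yields YRY JR JRY YRY JR YRY JR JRY JRY JR JRY YRY JR JRY JR JRY YRY JR YRY JR JRY; concatenated:

YRYJRJRYYRYJRYRYJRJRYJRYJRJRYYRYJRJRYJRJRYYRYJRYRYJRJRY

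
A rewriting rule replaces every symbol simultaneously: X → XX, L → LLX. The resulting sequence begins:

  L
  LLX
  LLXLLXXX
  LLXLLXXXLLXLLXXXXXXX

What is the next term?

Applying the rule to each of the 20 symbols of LLXLLXXXLLXLLXXXXXXX gives the pieces LLX LLX XX LLX LLX XX XX XX LLX LLX XX LLX LLX XX XX XX XX XX XX XX, which concatenate to the answer.

LLXLLXXXLLXLLXXXXXXXLLXLLXXXLLXLLXXXXXXXXXXXXXXX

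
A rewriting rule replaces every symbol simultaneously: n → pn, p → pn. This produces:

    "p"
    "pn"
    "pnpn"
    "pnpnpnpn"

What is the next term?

pnpnpnpnpnpnpnpn

Rewriting each symbol of pnpnpnpn: p→pn, n→pn, p→pn, n→pn, p→pn, n→pn, p→pn, n→pn, which concatenates to pn pn pn pn pn pn pn pn.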